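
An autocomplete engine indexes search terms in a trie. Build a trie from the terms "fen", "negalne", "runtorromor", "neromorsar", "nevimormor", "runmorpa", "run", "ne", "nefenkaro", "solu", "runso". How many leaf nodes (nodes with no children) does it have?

Leaves are exactly the stored words that no other stored word extends.
Those words: "fen", "nefenkaro", "negalne", "neromorsar", "nevimormor", "runmorpa", "runso", "runtorromor", "solu"
Leaf count: 9

9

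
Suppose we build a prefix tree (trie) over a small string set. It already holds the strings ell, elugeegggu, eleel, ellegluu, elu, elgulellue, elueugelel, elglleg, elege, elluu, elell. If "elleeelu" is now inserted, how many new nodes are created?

"elle" is already a path in the trie; the remaining "eelu" must be added.
Each of the 4 remaining characters creates one node.

4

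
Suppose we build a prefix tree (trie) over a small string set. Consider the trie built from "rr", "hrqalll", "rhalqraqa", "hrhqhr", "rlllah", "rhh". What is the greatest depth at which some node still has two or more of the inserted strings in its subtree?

Look for the deepest trie node that still has at least two words in its subtree.
"hrhqhr" and "hrqalll" agree on "hr" (2 characters) before diverging; nothing deeper is shared.
Longest shared-prefix length: 2

2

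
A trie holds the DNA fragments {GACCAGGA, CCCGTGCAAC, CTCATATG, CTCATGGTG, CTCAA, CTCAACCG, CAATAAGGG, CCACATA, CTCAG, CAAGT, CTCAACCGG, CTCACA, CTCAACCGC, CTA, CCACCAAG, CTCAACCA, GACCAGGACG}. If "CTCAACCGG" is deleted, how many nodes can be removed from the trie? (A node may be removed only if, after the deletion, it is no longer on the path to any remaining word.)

1

Walk "CTCAACCGG" from the leaf back toward the root, removing each node that no remaining word uses.
The suffix "G" (1 node) is used only by "CTCAACCGG"; the node for "CTCAACCG" still has the child "C", so pruning stops there.
Nodes removed: 1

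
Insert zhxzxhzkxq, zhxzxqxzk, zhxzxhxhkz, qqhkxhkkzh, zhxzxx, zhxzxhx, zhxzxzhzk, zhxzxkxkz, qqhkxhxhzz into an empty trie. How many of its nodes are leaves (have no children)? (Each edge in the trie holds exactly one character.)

Leaves are exactly the stored words that no other stored word extends.
Those words: "qqhkxhkkzh", "qqhkxhxhzz", "zhxzxhxhkz", "zhxzxhzkxq", "zhxzxkxkz", "zhxzxqxzk", "zhxzxx", "zhxzxzhzk"
Leaf count: 8

8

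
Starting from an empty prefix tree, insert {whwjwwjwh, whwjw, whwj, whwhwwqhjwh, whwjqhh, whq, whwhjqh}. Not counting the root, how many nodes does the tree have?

Trace insertions, counting only characters that open a new branch:
  "whwjwwjwh" → 9 new (w, h, w, j, w, w, j, w, h)
  "whwjw" → prefix "whwjw" already present; 0 new (none)
  "whwj" → prefix "whwj" already present; 0 new (none)
  "whwhwwqhjwh" → prefix "whw" already present; 8 new (h, w, w, q, h, j, w, h)
  "whwjqhh" → prefix "whwj" already present; 3 new (q, h, h)
  "whq" → prefix "wh" already present; 1 new (q)
  "whwhjqh" → prefix "whwh" already present; 3 new (j, q, h)
Total nodes = 9 + 0 + 0 + 8 + 3 + 1 + 3 = 24

24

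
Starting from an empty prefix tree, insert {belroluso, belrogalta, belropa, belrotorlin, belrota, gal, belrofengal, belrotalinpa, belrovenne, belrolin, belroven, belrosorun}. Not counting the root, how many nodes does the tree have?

49

Trace insertions, counting only characters that open a new branch:
  "belroluso" → 9 new (b, e, l, r, o, l, u, s, o)
  "belrogalta" → prefix "belro" already present; 5 new (g, a, l, t, a)
  "belropa" → prefix "belro" already present; 2 new (p, a)
  "belrotorlin" → prefix "belro" already present; 6 new (t, o, r, l, i, n)
  "belrota" → prefix "belrot" already present; 1 new (a)
  "gal" → 3 new (g, a, l)
  "belrofengal" → prefix "belro" already present; 6 new (f, e, n, g, a, l)
  "belrotalinpa" → prefix "belrota" already present; 5 new (l, i, n, p, a)
  "belrovenne" → prefix "belro" already present; 5 new (v, e, n, n, e)
  "belrolin" → prefix "belrol" already present; 2 new (i, n)
  "belroven" → prefix "belroven" already present; 0 new (none)
  "belrosorun" → prefix "belro" already present; 5 new (s, o, r, u, n)
Total nodes = 9 + 5 + 2 + 6 + 1 + 3 + 6 + 5 + 5 + 2 + 0 + 5 = 49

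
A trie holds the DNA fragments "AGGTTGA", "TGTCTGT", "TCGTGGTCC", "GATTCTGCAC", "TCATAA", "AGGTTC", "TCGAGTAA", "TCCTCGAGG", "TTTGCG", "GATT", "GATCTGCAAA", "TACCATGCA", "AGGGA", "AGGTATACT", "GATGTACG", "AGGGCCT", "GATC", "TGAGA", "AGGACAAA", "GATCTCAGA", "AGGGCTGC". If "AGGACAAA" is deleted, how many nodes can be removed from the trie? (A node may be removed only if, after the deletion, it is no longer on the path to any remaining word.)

A node on "AGGACAAA"'s path can go only if nothing else ends at it or branches off below it.
The suffix "ACAAA" (5 nodes) is used only by "AGGACAAA"; the node for "AGG" still has the child "T", so pruning stops there.
Nodes removed: 5

5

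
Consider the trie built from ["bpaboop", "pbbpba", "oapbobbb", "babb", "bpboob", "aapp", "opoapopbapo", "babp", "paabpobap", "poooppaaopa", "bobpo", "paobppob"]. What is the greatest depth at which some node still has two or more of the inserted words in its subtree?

Look for the deepest trie node that still has at least two words in its subtree.
"babb" and "babp" agree on "bab" (3 characters) before diverging; nothing deeper is shared.
Longest shared-prefix length: 3

3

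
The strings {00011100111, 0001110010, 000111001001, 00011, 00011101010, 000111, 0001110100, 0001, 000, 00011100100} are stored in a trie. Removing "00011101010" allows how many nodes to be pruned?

Walk "00011101010" from the leaf back toward the root, removing each node that no remaining word uses.
The suffix "10" (2 nodes) is used only by "00011101010"; the node for "000111010" still has the child "0", so pruning stops there.
Nodes removed: 2

2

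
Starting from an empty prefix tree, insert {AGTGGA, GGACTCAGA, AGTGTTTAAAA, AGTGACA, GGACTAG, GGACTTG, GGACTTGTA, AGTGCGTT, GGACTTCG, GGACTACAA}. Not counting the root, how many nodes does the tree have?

For each word, the new-node count is its length minus the longest prefix already in the trie:
  "AGTGGA" → 6 new (A, G, T, G, G, A)
  "GGACTCAGA" → 9 new (G, G, A, C, T, C, A, G, A)
  "AGTGTTTAAAA" → prefix "AGTG" already present; 7 new (T, T, T, A, A, A, A)
  "AGTGACA" → prefix "AGTG" already present; 3 new (A, C, A)
  "GGACTAG" → prefix "GGACT" already present; 2 new (A, G)
  "GGACTTG" → prefix "GGACT" already present; 2 new (T, G)
  "GGACTTGTA" → prefix "GGACTTG" already present; 2 new (T, A)
  "AGTGCGTT" → prefix "AGTG" already present; 4 new (C, G, T, T)
  "GGACTTCG" → prefix "GGACTT" already present; 2 new (C, G)
  "GGACTACAA" → prefix "GGACTA" already present; 3 new (C, A, A)
Total nodes = 6 + 9 + 7 + 3 + 2 + 2 + 2 + 4 + 2 + 3 = 40

40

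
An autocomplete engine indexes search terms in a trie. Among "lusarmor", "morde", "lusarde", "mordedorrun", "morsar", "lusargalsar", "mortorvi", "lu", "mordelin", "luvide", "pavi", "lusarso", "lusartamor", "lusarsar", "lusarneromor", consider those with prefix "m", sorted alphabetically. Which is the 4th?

Filter for "m…" and sort: "morde", "mordedorrun", "mordelin", "morsar", "mortorvi"
The 4th is morsar.

morsar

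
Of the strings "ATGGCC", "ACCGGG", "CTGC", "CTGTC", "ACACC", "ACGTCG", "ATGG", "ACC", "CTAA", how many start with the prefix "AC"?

4

Filter for entries beginning with "AC":
Matches: "ACACC", "ACC", "ACCGGG", "ACGTCG"
Count: 4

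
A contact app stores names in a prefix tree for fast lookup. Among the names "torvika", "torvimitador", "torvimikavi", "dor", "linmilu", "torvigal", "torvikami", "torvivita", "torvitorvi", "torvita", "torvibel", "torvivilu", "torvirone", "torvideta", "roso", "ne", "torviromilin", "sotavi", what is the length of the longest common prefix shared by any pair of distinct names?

The deepest shared node is where two words last agree before diverging.
e.g. "torvika" and "torvikami" share the prefix "torvika" of length 7; no pair shares a longer one.
Longest shared-prefix length: 7

7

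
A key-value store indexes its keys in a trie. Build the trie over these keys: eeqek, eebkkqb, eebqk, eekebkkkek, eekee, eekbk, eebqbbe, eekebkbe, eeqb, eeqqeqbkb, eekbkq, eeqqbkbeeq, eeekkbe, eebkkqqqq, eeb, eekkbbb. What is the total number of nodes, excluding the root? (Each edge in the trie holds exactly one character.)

Trace insertions, counting only characters that open a new branch:
  "eeqek" → 5 new (e, e, q, e, k)
  "eebkkqb" → prefix "ee" already present; 5 new (b, k, k, q, b)
  "eebqk" → prefix "eeb" already present; 2 new (q, k)
  "eekebkkkek" → prefix "ee" already present; 8 new (k, e, b, k, k, k, e, k)
  "eekee" → prefix "eeke" already present; 1 new (e)
  "eekbk" → prefix "eek" already present; 2 new (b, k)
  "eebqbbe" → prefix "eebq" already present; 3 new (b, b, e)
  "eekebkbe" → prefix "eekebk" already present; 2 new (b, e)
  "eeqb" → prefix "eeq" already present; 1 new (b)
  "eeqqeqbkb" → prefix "eeq" already present; 6 new (q, e, q, b, k, b)
  "eekbkq" → prefix "eekbk" already present; 1 new (q)
  "eeqqbkbeeq" → prefix "eeqq" already present; 6 new (b, k, b, e, e, q)
  "eeekkbe" → prefix "ee" already present; 5 new (e, k, k, b, e)
  "eebkkqqqq" → prefix "eebkkq" already present; 3 new (q, q, q)
  "eeb" → prefix "eeb" already present; 0 new (none)
  "eekkbbb" → prefix "eek" already present; 4 new (k, b, b, b)
Total nodes = 5 + 5 + 2 + 8 + 1 + 2 + 3 + 2 + 1 + 6 + 1 + 6 + 5 + 3 + 0 + 4 = 54

54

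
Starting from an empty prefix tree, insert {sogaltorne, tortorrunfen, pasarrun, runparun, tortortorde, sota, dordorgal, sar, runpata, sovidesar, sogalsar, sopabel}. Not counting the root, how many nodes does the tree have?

73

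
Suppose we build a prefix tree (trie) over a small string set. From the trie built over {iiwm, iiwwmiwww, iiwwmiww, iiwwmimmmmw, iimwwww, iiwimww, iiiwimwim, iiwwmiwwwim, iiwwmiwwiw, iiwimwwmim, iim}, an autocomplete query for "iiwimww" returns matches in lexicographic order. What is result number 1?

Filter for "iiwimww…" and sort: "iiwimww", "iiwimwwmim"
Position 1: iiwimww

iiwimww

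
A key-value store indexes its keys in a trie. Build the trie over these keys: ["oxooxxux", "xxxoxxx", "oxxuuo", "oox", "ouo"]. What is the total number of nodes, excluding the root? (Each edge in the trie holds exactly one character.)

23

Count nodes per top-level branch (shared prefixes stored once):
  'o'-branch (oox, ouo, oxooxxux, oxxuuo): 16 nodes
  'x'-branch (xxxoxxx): 7 nodes
Sum: 23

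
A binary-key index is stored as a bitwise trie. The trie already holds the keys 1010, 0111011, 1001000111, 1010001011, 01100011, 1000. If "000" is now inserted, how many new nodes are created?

The longest prefix of "000" already in the trie is "0" (length 1).
New nodes needed: |"000"| − 1 = 3 − 1 = 2.

2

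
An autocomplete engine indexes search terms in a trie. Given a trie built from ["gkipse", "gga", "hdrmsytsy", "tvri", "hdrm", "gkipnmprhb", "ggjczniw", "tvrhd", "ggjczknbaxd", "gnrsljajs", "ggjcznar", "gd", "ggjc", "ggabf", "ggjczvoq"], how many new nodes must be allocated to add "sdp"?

"sdp" shares no prefix with any stored word, so all 3 characters open new nodes.
3 − 0 = 3 new nodes.

3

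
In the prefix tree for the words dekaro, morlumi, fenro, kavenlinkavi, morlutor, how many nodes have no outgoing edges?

A leaf is a node with no children — equivalently, the end of a word that is not a proper prefix of any other stored word.
Those words: "dekaro", "fenro", "kavenlinkavi", "morlumi", "morlutor"
Leaf count: 5

5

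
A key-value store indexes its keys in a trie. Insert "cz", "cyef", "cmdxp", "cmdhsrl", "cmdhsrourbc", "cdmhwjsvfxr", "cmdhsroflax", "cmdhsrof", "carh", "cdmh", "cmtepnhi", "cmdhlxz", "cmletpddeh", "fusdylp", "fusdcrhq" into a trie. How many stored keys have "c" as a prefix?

13

Walk to "c"; the words in its subtree are exactly those with that prefix.
Words under "c": carh, cdmh, cdmhwjsvfxr, cmdhlxz, cmdhsrl, cmdhsrof, cmdhsroflax, cmdhsrourbc, cmdxp, cmletpddeh, cmtepnhi, cyef, cz
Count: 13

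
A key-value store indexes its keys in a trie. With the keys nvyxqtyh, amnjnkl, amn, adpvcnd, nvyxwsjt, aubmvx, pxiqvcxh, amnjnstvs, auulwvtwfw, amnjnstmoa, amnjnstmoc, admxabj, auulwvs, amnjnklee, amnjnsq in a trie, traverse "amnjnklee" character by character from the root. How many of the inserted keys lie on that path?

Walk "amnjnklee" from the root; an end-of-word marker is hit whenever a stored word is a prefix of "amnjnklee".
Prefixes of the query that are stored words: "amn", "amnjnkl", "amnjnklee"
Count: 3

3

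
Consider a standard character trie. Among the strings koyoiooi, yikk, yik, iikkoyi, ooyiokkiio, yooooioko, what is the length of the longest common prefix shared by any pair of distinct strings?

Look for the deepest trie node that still has at least two words in its subtree.
e.g. "yik" and "yikk" share the prefix "yik" of length 3; no pair shares a longer one.
Longest shared-prefix length: 3

3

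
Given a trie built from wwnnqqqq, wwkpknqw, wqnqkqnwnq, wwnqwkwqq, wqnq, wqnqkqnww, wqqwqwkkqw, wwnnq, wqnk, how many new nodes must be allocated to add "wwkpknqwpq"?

2

The longest prefix of "wwkpknqwpq" already in the trie is "wwkpknqw" (length 8).
Each of the 2 remaining characters creates one node.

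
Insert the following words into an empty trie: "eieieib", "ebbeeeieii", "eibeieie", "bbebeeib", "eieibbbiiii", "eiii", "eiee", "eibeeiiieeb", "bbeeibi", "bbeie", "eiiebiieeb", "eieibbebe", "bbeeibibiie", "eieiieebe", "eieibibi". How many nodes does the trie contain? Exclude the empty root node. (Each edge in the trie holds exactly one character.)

75

Trace insertions, counting only characters that open a new branch:
  "eieieib" → 7 new (e, i, e, i, e, i, b)
  "ebbeeeieii" → prefix "e" already present; 9 new (b, b, e, e, e, i, e, i, i)
  "eibeieie" → prefix "ei" already present; 6 new (b, e, i, e, i, e)
  "bbebeeib" → 8 new (b, b, e, b, e, e, i, b)
  "eieibbbiiii" → prefix "eiei" already present; 7 new (b, b, b, i, i, i, i)
  "eiii" → prefix "ei" already present; 2 new (i, i)
  "eiee" → prefix "eie" already present; 1 new (e)
  "eibeeiiieeb" → prefix "eibe" already present; 7 new (e, i, i, i, e, e, b)
  "bbeeibi" → prefix "bbe" already present; 4 new (e, i, b, i)
  "bbeie" → prefix "bbe" already present; 2 new (i, e)
  "eiiebiieeb" → prefix "eii" already present; 7 new (e, b, i, i, e, e, b)
  "eieibbebe" → prefix "eieibb" already present; 3 new (e, b, e)
  "bbeeibibiie" → prefix "bbeeibi" already present; 4 new (b, i, i, e)
  "eieiieebe" → prefix "eiei" already present; 5 new (i, e, e, b, e)
  "eieibibi" → prefix "eieib" already present; 3 new (i, b, i)
Total nodes = 7 + 9 + 6 + 8 + 7 + 2 + 1 + 7 + 4 + 2 + 7 + 3 + 4 + 5 + 3 = 75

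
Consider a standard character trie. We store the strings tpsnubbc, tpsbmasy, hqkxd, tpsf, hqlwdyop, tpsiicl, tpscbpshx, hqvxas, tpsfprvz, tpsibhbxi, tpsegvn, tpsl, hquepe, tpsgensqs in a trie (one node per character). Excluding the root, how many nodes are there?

63

For each word, the new-node count is its length minus the longest prefix already in the trie:
  "tpsnubbc" → 8 new (t, p, s, n, u, b, b, c)
  "tpsbmasy" → prefix "tps" already present; 5 new (b, m, a, s, y)
  "hqkxd" → 5 new (h, q, k, x, d)
  "tpsf" → prefix "tps" already present; 1 new (f)
  "hqlwdyop" → prefix "hq" already present; 6 new (l, w, d, y, o, p)
  "tpsiicl" → prefix "tps" already present; 4 new (i, i, c, l)
  "tpscbpshx" → prefix "tps" already present; 6 new (c, b, p, s, h, x)
  "hqvxas" → prefix "hq" already present; 4 new (v, x, a, s)
  "tpsfprvz" → prefix "tpsf" already present; 4 new (p, r, v, z)
  "tpsibhbxi" → prefix "tpsi" already present; 5 new (b, h, b, x, i)
  "tpsegvn" → prefix "tps" already present; 4 new (e, g, v, n)
  "tpsl" → prefix "tps" already present; 1 new (l)
  "hquepe" → prefix "hq" already present; 4 new (u, e, p, e)
  "tpsgensqs" → prefix "tps" already present; 6 new (g, e, n, s, q, s)
Total nodes = 8 + 5 + 5 + 1 + 6 + 4 + 6 + 4 + 4 + 5 + 4 + 1 + 4 + 6 = 63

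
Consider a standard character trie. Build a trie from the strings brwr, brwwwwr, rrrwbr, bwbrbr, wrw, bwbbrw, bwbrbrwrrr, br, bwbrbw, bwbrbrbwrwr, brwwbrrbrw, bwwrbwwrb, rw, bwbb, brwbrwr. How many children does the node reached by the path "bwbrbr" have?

2

Follow the path "bwbrbr" to its node, then look at its outgoing edges.
Characters that immediately follow "bwbrbr" among the stored strings: {b, w}.
That node has 2 child edges.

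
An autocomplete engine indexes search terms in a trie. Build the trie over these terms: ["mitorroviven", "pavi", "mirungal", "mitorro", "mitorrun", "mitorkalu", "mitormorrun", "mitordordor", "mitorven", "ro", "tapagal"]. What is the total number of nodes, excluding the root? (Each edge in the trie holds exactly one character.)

Count nodes per top-level branch (shared prefixes stored once):
  'm'-branch (mirungal, mitordordor, mitorkalu, mitormorrun, mitorro, mitorroviven, mitorrun, mitorven): 39 nodes
  'p'-branch (pavi): 4 nodes
  'r'-branch (ro): 2 nodes
  't'-branch (tapagal): 7 nodes
Sum: 52

52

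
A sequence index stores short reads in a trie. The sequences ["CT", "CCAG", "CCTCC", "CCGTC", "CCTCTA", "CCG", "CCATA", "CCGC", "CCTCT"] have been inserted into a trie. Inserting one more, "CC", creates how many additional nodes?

"CC" is already a full path in the trie; only an end-marker is added.
No new nodes are needed: 0.

0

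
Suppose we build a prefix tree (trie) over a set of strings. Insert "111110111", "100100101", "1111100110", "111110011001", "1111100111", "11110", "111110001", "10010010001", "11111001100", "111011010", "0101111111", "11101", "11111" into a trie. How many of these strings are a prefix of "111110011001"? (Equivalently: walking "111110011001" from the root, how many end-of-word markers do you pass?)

4

Traverse "111110011001" character by character; count nodes along the way that are marked as word ends.
Prefixes of the query that are stored words: "11111", "1111100110", "11111001100", "111110011001"
Count: 4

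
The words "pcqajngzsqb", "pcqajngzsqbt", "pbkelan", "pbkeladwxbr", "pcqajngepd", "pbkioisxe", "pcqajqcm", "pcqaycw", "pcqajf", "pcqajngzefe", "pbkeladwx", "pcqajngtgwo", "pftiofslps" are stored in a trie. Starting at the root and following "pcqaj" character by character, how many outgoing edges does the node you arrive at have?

The children of the "pcqaj" node are the distinct next characters among strings starting with "pcqaj".
Characters that immediately follow "pcqaj" among the stored strings: {f, n, q}.
That node has 3 child edges.

3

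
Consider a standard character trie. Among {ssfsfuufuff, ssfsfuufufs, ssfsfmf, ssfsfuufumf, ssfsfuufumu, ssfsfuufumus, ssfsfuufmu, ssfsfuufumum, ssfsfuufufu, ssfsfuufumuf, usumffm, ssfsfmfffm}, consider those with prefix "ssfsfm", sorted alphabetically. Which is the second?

ssfsfmfffm

Filter for "ssfsfm…" and sort: "ssfsfmf", "ssfsfmfffm"
The 2nd is ssfsfmfffm.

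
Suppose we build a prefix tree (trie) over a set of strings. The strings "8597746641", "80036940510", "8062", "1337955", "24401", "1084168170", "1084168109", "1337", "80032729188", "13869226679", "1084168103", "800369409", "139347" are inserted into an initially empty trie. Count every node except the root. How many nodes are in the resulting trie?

Count nodes per top-level branch (shared prefixes stored once):
  '1'-branch (1084168103, 1084168109, 1084168170, 1337, 1337955, 13869226679, 139347): 32 nodes
  '2'-branch (24401): 5 nodes
  '8'-branch (80032729188, 80036940510, 800369409, 8062, 8597746641): 30 nodes
Sum: 67

67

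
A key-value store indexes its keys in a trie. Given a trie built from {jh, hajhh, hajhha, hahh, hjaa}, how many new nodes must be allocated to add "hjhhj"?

3

The longest prefix of "hjhhj" already in the trie is "hj" (length 2).
So 5 − 2 = 3 new nodes.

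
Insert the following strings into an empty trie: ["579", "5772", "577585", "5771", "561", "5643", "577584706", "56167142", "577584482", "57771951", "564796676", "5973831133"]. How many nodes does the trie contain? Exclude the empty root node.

Count nodes per top-level branch (shared prefixes stored once):
  '5'-branch (561, 56167142, 5643, 564796676, 5771, 5772, 577584482, 577584706, 577585, 57771951, 579, 5973831133): 45 nodes
Sum: 45

45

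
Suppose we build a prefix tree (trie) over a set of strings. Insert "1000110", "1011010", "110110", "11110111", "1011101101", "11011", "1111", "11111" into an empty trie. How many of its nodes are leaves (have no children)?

A leaf is a node with no children — equivalently, the end of a word that is not a proper prefix of any other stored word.
Those words: "1000110", "1011010", "1011101101", "110110", "11110111", "11111"
Leaf count: 6

6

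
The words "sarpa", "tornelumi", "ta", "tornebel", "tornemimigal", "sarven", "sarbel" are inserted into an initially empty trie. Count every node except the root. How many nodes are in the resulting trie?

31

Trace insertions, counting only characters that open a new branch:
  "sarpa" → 5 new (s, a, r, p, a)
  "tornelumi" → 9 new (t, o, r, n, e, l, u, m, i)
  "ta" → prefix "t" already present; 1 new (a)
  "tornebel" → prefix "torne" already present; 3 new (b, e, l)
  "tornemimigal" → prefix "torne" already present; 7 new (m, i, m, i, g, a, l)
  "sarven" → prefix "sar" already present; 3 new (v, e, n)
  "sarbel" → prefix "sar" already present; 3 new (b, e, l)
Total nodes = 5 + 9 + 1 + 3 + 7 + 3 + 3 = 31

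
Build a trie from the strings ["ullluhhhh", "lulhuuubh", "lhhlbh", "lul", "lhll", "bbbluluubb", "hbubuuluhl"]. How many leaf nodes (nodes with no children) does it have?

6

Leaves are exactly the stored words that no other stored word extends.
Those words: "bbbluluubb", "hbubuuluhl", "lhhlbh", "lhll", "lulhuuubh", "ullluhhhh"
Leaf count: 6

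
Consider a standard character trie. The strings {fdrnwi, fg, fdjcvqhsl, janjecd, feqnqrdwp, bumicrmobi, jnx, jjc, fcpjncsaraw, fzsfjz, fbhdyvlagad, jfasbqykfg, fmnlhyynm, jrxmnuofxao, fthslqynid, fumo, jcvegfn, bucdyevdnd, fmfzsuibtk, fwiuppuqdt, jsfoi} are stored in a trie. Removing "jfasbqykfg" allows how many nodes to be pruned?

9

A node on "jfasbqykfg"'s path can go only if nothing else ends at it or branches off below it.
The suffix "fasbqykfg" (9 nodes) is used only by "jfasbqykfg"; the node for "j" still has the child "a", so pruning stops there.
Nodes removed: 9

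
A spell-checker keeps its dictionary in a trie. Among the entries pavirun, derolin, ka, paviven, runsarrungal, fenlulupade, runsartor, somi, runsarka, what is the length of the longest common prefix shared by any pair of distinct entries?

6

Look for the deepest trie node that still has at least two words in its subtree.
"runsarka" and "runsarrungal" agree on "runsar" (6 characters) before diverging; nothing deeper is shared.
Longest shared-prefix length: 6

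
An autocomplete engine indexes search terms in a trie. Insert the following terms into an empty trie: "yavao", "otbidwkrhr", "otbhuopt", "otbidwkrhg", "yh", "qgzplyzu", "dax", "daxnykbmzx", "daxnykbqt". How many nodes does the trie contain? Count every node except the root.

42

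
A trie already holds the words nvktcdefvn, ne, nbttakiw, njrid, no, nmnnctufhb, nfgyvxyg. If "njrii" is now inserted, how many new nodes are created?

1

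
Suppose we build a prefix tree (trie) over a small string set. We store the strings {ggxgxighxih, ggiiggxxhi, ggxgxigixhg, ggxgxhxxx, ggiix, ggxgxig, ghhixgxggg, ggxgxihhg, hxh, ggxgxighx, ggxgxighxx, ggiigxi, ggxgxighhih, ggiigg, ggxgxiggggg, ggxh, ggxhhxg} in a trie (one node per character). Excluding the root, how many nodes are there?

57

Count nodes per top-level branch (shared prefixes stored once):
  'g'-branch (ggiigg, ggiiggxxhi, ggiigxi, ggiix, ggxgxhxxx, ggxgxig, ggxgxiggggg, ggxgxighhih, ggxgxighx, ggxgxighxih, ggxgxighxx, ggxgxigixhg, ggxgxihhg, ggxh, ggxhhxg, ghhixgxggg): 54 nodes
  'h'-branch (hxh): 3 nodes
Sum: 57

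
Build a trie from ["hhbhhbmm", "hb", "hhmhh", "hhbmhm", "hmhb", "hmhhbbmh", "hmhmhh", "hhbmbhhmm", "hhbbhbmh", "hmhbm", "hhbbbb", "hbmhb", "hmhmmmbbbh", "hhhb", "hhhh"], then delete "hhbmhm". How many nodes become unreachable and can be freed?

Walk "hhbmhm" from the leaf back toward the root, removing each node that no remaining word uses.
The suffix "hm" (2 nodes) is used only by "hhbmhm"; the node for "hhbm" still has the child "b", so pruning stops there.
Nodes removed: 2

2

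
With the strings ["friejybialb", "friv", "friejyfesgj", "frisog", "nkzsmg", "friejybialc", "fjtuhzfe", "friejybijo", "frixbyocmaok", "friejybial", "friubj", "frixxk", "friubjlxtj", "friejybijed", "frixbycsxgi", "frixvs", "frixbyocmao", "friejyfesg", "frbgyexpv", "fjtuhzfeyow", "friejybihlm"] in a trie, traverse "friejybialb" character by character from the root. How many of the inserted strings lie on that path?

Walk "friejybialb" from the root; an end-of-word marker is hit whenever a stored word is a prefix of "friejybialb".
Prefixes of the query that are stored words: "friejybial", "friejybialb"
Count: 2

2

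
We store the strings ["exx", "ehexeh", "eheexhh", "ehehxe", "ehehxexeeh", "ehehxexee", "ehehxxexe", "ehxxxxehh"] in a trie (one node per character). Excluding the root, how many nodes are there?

30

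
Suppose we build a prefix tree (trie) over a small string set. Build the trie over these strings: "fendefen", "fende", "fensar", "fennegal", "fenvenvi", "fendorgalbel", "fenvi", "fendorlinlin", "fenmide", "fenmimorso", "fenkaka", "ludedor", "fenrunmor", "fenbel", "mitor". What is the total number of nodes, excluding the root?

For each word, the new-node count is its length minus the longest prefix already in the trie:
  "fendefen" → 8 new (f, e, n, d, e, f, e, n)
  "fende" → prefix "fende" already present; 0 new (none)
  "fensar" → prefix "fen" already present; 3 new (s, a, r)
  "fennegal" → prefix "fen" already present; 5 new (n, e, g, a, l)
  "fenvenvi" → prefix "fen" already present; 5 new (v, e, n, v, i)
  "fendorgalbel" → prefix "fend" already present; 8 new (o, r, g, a, l, b, e, l)
  "fenvi" → prefix "fenv" already present; 1 new (i)
  "fendorlinlin" → prefix "fendor" already present; 6 new (l, i, n, l, i, n)
  "fenmide" → prefix "fen" already present; 4 new (m, i, d, e)
  "fenmimorso" → prefix "fenmi" already present; 5 new (m, o, r, s, o)
  "fenkaka" → prefix "fen" already present; 4 new (k, a, k, a)
  "ludedor" → 7 new (l, u, d, e, d, o, r)
  "fenrunmor" → prefix "fen" already present; 6 new (r, u, n, m, o, r)
  "fenbel" → prefix "fen" already present; 3 new (b, e, l)
  "mitor" → 5 new (m, i, t, o, r)
Total nodes = 8 + 0 + 3 + 5 + 5 + 8 + 1 + 6 + 4 + 5 + 4 + 7 + 6 + 3 + 5 = 70

70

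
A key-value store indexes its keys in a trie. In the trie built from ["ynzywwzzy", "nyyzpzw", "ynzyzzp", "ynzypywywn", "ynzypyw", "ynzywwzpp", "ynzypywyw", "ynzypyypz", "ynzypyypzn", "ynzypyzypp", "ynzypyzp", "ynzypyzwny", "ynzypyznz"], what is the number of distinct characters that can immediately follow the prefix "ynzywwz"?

2

Walk "ynzywwz" from the root, arriving at one node.
Distinct next characters after "ynzywwz": p, z.
That node has 2 child edges.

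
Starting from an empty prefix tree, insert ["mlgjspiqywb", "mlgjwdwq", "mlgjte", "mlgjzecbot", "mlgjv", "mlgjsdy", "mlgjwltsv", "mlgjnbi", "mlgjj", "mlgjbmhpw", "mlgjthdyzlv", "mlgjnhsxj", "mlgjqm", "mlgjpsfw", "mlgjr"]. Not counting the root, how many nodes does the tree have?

56

Insert word by word; a character creates a node only if that edge doesn't already exist:
  "mlgjspiqywb" → 11 new (m, l, g, j, s, p, i, q, y, w, b)
  "mlgjwdwq" → prefix "mlgj" already present; 4 new (w, d, w, q)
  "mlgjte" → prefix "mlgj" already present; 2 new (t, e)
  "mlgjzecbot" → prefix "mlgj" already present; 6 new (z, e, c, b, o, t)
  "mlgjv" → prefix "mlgj" already present; 1 new (v)
  "mlgjsdy" → prefix "mlgjs" already present; 2 new (d, y)
  "mlgjwltsv" → prefix "mlgjw" already present; 4 new (l, t, s, v)
  "mlgjnbi" → prefix "mlgj" already present; 3 new (n, b, i)
  "mlgjj" → prefix "mlgj" already present; 1 new (j)
  "mlgjbmhpw" → prefix "mlgj" already present; 5 new (b, m, h, p, w)
  "mlgjthdyzlv" → prefix "mlgjt" already present; 6 new (h, d, y, z, l, v)
  "mlgjnhsxj" → prefix "mlgjn" already present; 4 new (h, s, x, j)
  "mlgjqm" → prefix "mlgj" already present; 2 new (q, m)
  "mlgjpsfw" → prefix "mlgj" already present; 4 new (p, s, f, w)
  "mlgjr" → prefix "mlgj" already present; 1 new (r)
Total nodes = 11 + 4 + 2 + 6 + 1 + 2 + 4 + 3 + 1 + 5 + 6 + 4 + 2 + 4 + 1 = 56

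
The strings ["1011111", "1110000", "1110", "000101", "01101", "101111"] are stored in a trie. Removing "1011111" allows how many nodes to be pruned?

1

Walk "1011111" from the leaf back toward the root, removing each node that no remaining word uses.
The suffix "1" (1 node) is used only by "1011111"; "101111" is itself a stored word, so pruning stops there.
Nodes removed: 1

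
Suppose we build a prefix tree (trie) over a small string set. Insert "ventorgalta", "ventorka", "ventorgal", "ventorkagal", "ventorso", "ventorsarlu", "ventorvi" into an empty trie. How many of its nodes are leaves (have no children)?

5

A leaf is a node with no children — equivalently, the end of a word that is not a proper prefix of any other stored word.
Those words: "ventorgalta", "ventorkagal", "ventorsarlu", "ventorso", "ventorvi"
Leaf count: 5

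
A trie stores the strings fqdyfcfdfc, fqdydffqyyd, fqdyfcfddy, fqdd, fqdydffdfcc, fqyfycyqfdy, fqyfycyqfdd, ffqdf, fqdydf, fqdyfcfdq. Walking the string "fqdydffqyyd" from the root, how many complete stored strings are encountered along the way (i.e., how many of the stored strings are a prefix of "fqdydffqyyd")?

2

Walk "fqdydffqyyd" from the root; an end-of-word marker is hit whenever a stored word is a prefix of "fqdydffqyyd".
Prefixes of the query that are stored words: "fqdydf", "fqdydffqyyd"
Count: 2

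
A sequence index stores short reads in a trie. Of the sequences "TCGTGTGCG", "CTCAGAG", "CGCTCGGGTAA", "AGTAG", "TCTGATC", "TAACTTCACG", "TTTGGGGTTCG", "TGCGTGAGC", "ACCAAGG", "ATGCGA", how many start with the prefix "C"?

2

Filter for entries beginning with "C":
Matches: "CGCTCGGGTAA", "CTCAGAG"
Count: 2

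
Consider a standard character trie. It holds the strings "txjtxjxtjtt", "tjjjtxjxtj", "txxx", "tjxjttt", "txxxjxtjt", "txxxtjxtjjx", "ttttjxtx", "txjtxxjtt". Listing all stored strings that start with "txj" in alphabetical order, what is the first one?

txjtxjxtjtt

Filter for "txj…" and sort: "txjtxjxtjtt", "txjtxxjtt"
Position 1: txjtxjxtjtt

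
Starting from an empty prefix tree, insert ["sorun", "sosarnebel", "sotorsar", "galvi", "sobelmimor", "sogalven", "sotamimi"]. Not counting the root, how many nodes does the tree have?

Insert word by word; a character creates a node only if that edge doesn't already exist:
  "sorun" → 5 new (s, o, r, u, n)
  "sosarnebel" → prefix "so" already present; 8 new (s, a, r, n, e, b, e, l)
  "sotorsar" → prefix "so" already present; 6 new (t, o, r, s, a, r)
  "galvi" → 5 new (g, a, l, v, i)
  "sobelmimor" → prefix "so" already present; 8 new (b, e, l, m, i, m, o, r)
  "sogalven" → prefix "so" already present; 6 new (g, a, l, v, e, n)
  "sotamimi" → prefix "sot" already present; 5 new (a, m, i, m, i)
Total nodes = 5 + 8 + 6 + 5 + 8 + 6 + 5 = 43

43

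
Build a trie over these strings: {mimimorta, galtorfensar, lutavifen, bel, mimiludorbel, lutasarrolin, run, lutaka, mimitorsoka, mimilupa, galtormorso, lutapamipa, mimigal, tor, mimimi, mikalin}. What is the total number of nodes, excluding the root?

Trace insertions, counting only characters that open a new branch:
  "mimimorta" → 9 new (m, i, m, i, m, o, r, t, a)
  "galtorfensar" → 12 new (g, a, l, t, o, r, f, e, n, s, a, r)
  "lutavifen" → 9 new (l, u, t, a, v, i, f, e, n)
  "bel" → 3 new (b, e, l)
  "mimiludorbel" → prefix "mimi" already present; 8 new (l, u, d, o, r, b, e, l)
  "lutasarrolin" → prefix "luta" already present; 8 new (s, a, r, r, o, l, i, n)
  "run" → 3 new (r, u, n)
  "lutaka" → prefix "luta" already present; 2 new (k, a)
  "mimitorsoka" → prefix "mimi" already present; 7 new (t, o, r, s, o, k, a)
  "mimilupa" → prefix "mimilu" already present; 2 new (p, a)
  "galtormorso" → prefix "galtor" already present; 5 new (m, o, r, s, o)
  "lutapamipa" → prefix "luta" already present; 6 new (p, a, m, i, p, a)
  "mimigal" → prefix "mimi" already present; 3 new (g, a, l)
  "tor" → 3 new (t, o, r)
  "mimimi" → prefix "mimim" already present; 1 new (i)
  "mikalin" → prefix "mi" already present; 5 new (k, a, l, i, n)
Total nodes = 9 + 12 + 9 + 3 + 8 + 8 + 3 + 2 + 7 + 2 + 5 + 6 + 3 + 3 + 1 + 5 = 86

86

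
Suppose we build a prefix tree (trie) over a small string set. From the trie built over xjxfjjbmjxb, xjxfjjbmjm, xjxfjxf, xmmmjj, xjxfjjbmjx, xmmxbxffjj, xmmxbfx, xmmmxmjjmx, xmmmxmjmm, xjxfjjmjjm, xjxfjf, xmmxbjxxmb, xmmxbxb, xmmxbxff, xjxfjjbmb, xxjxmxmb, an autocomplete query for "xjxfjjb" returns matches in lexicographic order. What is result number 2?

Filter for "xjxfjjb…" and sort: "xjxfjjbmb", "xjxfjjbmjm", "xjxfjjbmjx", "xjxfjjbmjxb"
The 2nd is xjxfjjbmjm.

xjxfjjbmjm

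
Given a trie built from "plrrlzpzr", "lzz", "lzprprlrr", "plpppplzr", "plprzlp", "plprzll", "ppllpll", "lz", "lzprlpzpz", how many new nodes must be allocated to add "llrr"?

Walking "llrr" from the root, the first 1 characters ("l") follow existing edges; "l" is the first miss.
Each of the 3 remaining characters creates one node.

3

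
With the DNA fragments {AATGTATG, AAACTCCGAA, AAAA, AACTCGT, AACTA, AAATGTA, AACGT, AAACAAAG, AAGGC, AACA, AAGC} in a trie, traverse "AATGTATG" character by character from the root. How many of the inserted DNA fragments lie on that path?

Traverse "AATGTATG" character by character; count nodes along the way that are marked as word ends.
Prefixes of the query that are stored words: "AATGTATG"
Count: 1

1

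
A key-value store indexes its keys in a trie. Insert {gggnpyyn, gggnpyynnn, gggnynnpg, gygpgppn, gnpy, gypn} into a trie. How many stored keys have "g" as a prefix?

6

Walk to "g"; the words in its subtree are exactly those with that prefix.
Words under "g": gggnpyyn, gggnpyynnn, gggnynnpg, gnpy, gygpgppn, gypn
Count: 6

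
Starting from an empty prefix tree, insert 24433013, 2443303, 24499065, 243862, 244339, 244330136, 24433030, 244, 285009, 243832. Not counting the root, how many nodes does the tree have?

Trace insertions, counting only characters that open a new branch:
  "24433013" → 8 new (2, 4, 4, 3, 3, 0, 1, 3)
  "2443303" → prefix "244330" already present; 1 new (3)
  "24499065" → prefix "244" already present; 5 new (9, 9, 0, 6, 5)
  "243862" → prefix "24" already present; 4 new (3, 8, 6, 2)
  "244339" → prefix "24433" already present; 1 new (9)
  "244330136" → prefix "24433013" already present; 1 new (6)
  "24433030" → prefix "2443303" already present; 1 new (0)
  "244" → prefix "244" already present; 0 new (none)
  "285009" → prefix "2" already present; 5 new (8, 5, 0, 0, 9)
  "243832" → prefix "2438" already present; 2 new (3, 2)
Total nodes = 8 + 1 + 5 + 4 + 1 + 1 + 1 + 0 + 5 + 2 = 28

28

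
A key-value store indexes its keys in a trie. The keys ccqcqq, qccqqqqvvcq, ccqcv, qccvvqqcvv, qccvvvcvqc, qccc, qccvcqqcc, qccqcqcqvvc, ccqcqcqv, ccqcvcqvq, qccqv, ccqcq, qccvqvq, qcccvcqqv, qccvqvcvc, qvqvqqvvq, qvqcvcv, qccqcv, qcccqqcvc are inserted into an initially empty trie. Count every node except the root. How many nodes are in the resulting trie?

For each word, the new-node count is its length minus the longest prefix already in the trie:
  "ccqcqq" → 6 new (c, c, q, c, q, q)
  "qccqqqqvvcq" → 11 new (q, c, c, q, q, q, q, v, v, c, q)
  "ccqcv" → prefix "ccqc" already present; 1 new (v)
  "qccvvqqcvv" → prefix "qcc" already present; 7 new (v, v, q, q, c, v, v)
  "qccvvvcvqc" → prefix "qccvv" already present; 5 new (v, c, v, q, c)
  "qccc" → prefix "qcc" already present; 1 new (c)
  "qccvcqqcc" → prefix "qccv" already present; 5 new (c, q, q, c, c)
  "qccqcqcqvvc" → prefix "qccq" already present; 7 new (c, q, c, q, v, v, c)
  "ccqcqcqv" → prefix "ccqcq" already present; 3 new (c, q, v)
  "ccqcvcqvq" → prefix "ccqcv" already present; 4 new (c, q, v, q)
  "qccqv" → prefix "qccq" already present; 1 new (v)
  "ccqcq" → prefix "ccqcq" already present; 0 new (none)
  "qccvqvq" → prefix "qccv" already present; 3 new (q, v, q)
  "qcccvcqqv" → prefix "qccc" already present; 5 new (v, c, q, q, v)
  "qccvqvcvc" → prefix "qccvqv" already present; 3 new (c, v, c)
  "qvqvqqvvq" → prefix "q" already present; 8 new (v, q, v, q, q, v, v, q)
  "qvqcvcv" → prefix "qvq" already present; 4 new (c, v, c, v)
  "qccqcv" → prefix "qccqc" already present; 1 new (v)
  "qcccqqcvc" → prefix "qccc" already present; 5 new (q, q, c, v, c)
Total nodes = 6 + 11 + 1 + 7 + 5 + 1 + 5 + 7 + 3 + 4 + 1 + 0 + 3 + 5 + 3 + 8 + 4 + 1 + 5 = 80

80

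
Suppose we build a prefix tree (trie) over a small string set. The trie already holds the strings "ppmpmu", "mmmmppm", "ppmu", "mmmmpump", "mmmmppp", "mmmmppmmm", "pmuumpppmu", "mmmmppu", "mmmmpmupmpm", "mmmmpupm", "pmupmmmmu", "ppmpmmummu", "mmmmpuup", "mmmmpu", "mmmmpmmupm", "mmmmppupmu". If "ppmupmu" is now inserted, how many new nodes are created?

3

Walking "ppmupmu" from the root, the first 4 characters ("ppmu") follow existing edges; "p" is the first miss.
So 7 − 4 = 3 new nodes.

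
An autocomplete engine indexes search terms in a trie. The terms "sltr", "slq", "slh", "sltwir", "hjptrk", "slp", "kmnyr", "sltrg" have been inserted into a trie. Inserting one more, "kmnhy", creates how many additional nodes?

2

Walking "kmnhy" from the root, the first 3 characters ("kmn") follow existing edges; "h" is the first miss.
Each of the 2 remaining characters creates one node.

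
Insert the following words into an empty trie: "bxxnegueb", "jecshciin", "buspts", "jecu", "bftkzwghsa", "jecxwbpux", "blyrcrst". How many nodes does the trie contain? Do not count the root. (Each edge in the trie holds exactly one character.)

46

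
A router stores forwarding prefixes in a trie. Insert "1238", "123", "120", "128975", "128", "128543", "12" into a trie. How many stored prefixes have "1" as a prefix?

Traverse to the node for "1", then collect every word in that subtree.
Words under "1": 12, 120, 123, 1238, 128, 128543, 128975
Count: 7

7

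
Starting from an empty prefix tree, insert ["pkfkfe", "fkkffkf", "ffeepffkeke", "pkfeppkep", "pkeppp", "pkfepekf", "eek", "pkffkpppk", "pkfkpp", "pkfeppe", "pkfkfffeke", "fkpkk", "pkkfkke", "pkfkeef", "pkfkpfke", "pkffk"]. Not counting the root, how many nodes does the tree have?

67

Count nodes per top-level branch (shared prefixes stored once):
  'e'-branch (eek): 3 nodes
  'f'-branch (ffeepffkeke, fkkffkf, fkpkk): 20 nodes
  'p'-branch (pkeppp, pkfepekf, pkfeppe, pkfeppkep, pkffk, pkffkpppk, pkfkeef, pkfkfe, pkfkfffeke, pkfkpfke, pkfkpp, pkkfkke): 44 nodes
Sum: 67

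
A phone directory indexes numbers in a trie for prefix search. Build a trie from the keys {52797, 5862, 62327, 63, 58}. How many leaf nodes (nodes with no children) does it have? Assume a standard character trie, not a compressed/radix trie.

4

Leaves are exactly the stored words that no other stored word extends.
Those words: "52797", "5862", "62327", "63"
Leaf count: 4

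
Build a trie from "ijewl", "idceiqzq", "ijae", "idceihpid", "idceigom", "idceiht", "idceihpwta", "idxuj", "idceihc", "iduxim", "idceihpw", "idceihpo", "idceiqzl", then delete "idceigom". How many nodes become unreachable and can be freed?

A node on "idceigom"'s path can go only if nothing else ends at it or branches off below it.
The suffix "gom" (3 nodes) is used only by "idceigom"; the node for "idcei" still has the child "q", so pruning stops there.
Nodes removed: 3

3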